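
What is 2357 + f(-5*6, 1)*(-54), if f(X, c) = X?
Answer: 3977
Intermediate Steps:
2357 + f(-5*6, 1)*(-54) = 2357 - 5*6*(-54) = 2357 - 30*(-54) = 2357 + 1620 = 3977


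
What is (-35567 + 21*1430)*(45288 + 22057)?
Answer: -372889265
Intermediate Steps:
(-35567 + 21*1430)*(45288 + 22057) = (-35567 + 30030)*67345 = -5537*67345 = -372889265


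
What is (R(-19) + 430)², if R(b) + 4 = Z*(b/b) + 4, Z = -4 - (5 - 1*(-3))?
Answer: 174724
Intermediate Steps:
Z = -12 (Z = -4 - (5 + 3) = -4 - 1*8 = -4 - 8 = -12)
R(b) = -12 (R(b) = -4 + (-12*b/b + 4) = -4 + (-12*1 + 4) = -4 + (-12 + 4) = -4 - 8 = -12)
(R(-19) + 430)² = (-12 + 430)² = 418² = 174724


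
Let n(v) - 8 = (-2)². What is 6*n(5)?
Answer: 72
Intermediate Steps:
n(v) = 12 (n(v) = 8 + (-2)² = 8 + 4 = 12)
6*n(5) = 6*12 = 72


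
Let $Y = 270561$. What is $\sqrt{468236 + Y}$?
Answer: $\sqrt{738797} \approx 859.53$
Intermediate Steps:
$\sqrt{468236 + Y} = \sqrt{468236 + 270561} = \sqrt{738797}$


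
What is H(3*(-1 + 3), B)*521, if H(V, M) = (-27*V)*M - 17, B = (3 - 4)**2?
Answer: -93259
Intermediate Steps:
B = 1 (B = (-1)**2 = 1)
H(V, M) = -17 - 27*M*V (H(V, M) = -27*M*V - 17 = -17 - 27*M*V)
H(3*(-1 + 3), B)*521 = (-17 - 27*1*3*(-1 + 3))*521 = (-17 - 27*1*3*2)*521 = (-17 - 27*1*6)*521 = (-17 - 162)*521 = -179*521 = -93259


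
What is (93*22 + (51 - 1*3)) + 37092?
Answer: 39186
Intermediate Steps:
(93*22 + (51 - 1*3)) + 37092 = (2046 + (51 - 3)) + 37092 = (2046 + 48) + 37092 = 2094 + 37092 = 39186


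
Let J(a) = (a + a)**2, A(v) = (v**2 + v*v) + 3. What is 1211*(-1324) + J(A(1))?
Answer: -1603264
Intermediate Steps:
A(v) = 3 + 2*v**2 (A(v) = (v**2 + v**2) + 3 = 2*v**2 + 3 = 3 + 2*v**2)
J(a) = 4*a**2 (J(a) = (2*a)**2 = 4*a**2)
1211*(-1324) + J(A(1)) = 1211*(-1324) + 4*(3 + 2*1**2)**2 = -1603364 + 4*(3 + 2*1)**2 = -1603364 + 4*(3 + 2)**2 = -1603364 + 4*5**2 = -1603364 + 4*25 = -1603364 + 100 = -1603264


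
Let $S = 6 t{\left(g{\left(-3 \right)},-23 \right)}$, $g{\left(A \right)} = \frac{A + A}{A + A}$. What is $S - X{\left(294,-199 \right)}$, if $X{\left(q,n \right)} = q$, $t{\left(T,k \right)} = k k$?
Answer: $2880$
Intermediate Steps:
$g{\left(A \right)} = 1$ ($g{\left(A \right)} = \frac{2 A}{2 A} = 2 A \frac{1}{2 A} = 1$)
$t{\left(T,k \right)} = k^{2}$
$S = 3174$ ($S = 6 \left(-23\right)^{2} = 6 \cdot 529 = 3174$)
$S - X{\left(294,-199 \right)} = 3174 - 294 = 2880$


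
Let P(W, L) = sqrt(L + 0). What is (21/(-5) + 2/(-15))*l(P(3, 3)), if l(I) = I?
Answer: -13*sqrt(3)/3 ≈ -7.5056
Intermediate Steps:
P(W, L) = sqrt(L)
(21/(-5) + 2/(-15))*l(P(3, 3)) = (21/(-5) + 2/(-15))*sqrt(3) = (21*(-1/5) + 2*(-1/15))*sqrt(3) = (-21/5 - 2/15)*sqrt(3) = -13*sqrt(3)/3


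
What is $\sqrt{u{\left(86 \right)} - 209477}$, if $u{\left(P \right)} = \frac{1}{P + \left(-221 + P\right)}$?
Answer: $\frac{3 i \sqrt{1140486}}{7} \approx 457.69 i$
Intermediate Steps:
$u{\left(P \right)} = \frac{1}{-221 + 2 P}$
$\sqrt{u{\left(86 \right)} - 209477} = \sqrt{\frac{1}{-221 + 2 \cdot 86} - 209477} = \sqrt{\frac{1}{-221 + 172} - 209477} = \sqrt{\frac{1}{-49} - 209477} = \sqrt{- \frac{1}{49} - 209477} = \sqrt{- \frac{10264374}{49}} = \frac{3 i \sqrt{1140486}}{7}$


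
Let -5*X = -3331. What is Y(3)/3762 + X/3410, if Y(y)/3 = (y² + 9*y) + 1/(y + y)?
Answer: 1307377/5831100 ≈ 0.22421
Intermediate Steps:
X = 3331/5 (X = -⅕*(-3331) = 3331/5 ≈ 666.20)
Y(y) = 3*y² + 27*y + 3/(2*y) (Y(y) = 3*((y² + 9*y) + 1/(y + y)) = 3*((y² + 9*y) + 1/(2*y)) = 3*(y² + 1/(2*y) + 9*y) = 3*y² + 27*y + 3/(2*y))
Y(3)/3762 + X/3410 = ((3/2)*(1 + 2*3²*(9 + 3))/3)/3762 + (3331/5)/3410 = ((3/2)*(⅓)*(1 + 2*9*12))*(1/3762) + (3331/5)*(1/3410) = ((3/2)*(⅓)*(1 + 216))*(1/3762) + 3331/17050 = ((3/2)*(⅓)*217)*(1/3762) + 3331/17050 = (217/2)*(1/3762) + 3331/17050 = 217/7524 + 3331/17050 = 1307377/5831100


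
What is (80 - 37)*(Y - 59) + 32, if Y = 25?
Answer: -1430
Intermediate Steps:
(80 - 37)*(Y - 59) + 32 = (80 - 37)*(25 - 59) + 32 = 43*(-34) + 32 = -1462 + 32 = -1430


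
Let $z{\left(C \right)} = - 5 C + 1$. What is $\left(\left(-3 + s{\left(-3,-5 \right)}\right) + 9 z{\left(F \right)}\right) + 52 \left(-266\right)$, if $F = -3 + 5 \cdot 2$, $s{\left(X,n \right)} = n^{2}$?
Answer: $-14116$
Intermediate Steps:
$F = 7$ ($F = -3 + 10 = 7$)
$z{\left(C \right)} = 1 - 5 C$
$\left(\left(-3 + s{\left(-3,-5 \right)}\right) + 9 z{\left(F \right)}\right) + 52 \left(-266\right) = \left(\left(-3 + \left(-5\right)^{2}\right) + 9 \left(1 - 35\right)\right) + 52 \left(-266\right) = \left(\left(-3 + 25\right) + 9 \left(1 - 35\right)\right) - 13832 = \left(22 + 9 \left(-34\right)\right) - 13832 = \left(22 - 306\right) - 13832 = -284 - 13832 = -14116$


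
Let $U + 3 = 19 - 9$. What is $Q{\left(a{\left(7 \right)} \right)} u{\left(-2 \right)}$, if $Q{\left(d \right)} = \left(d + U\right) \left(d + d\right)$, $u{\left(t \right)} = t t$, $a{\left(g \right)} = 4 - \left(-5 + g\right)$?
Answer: $144$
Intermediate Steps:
$a{\left(g \right)} = 9 - g$ ($a{\left(g \right)} = 4 - \left(-5 + g\right) = 9 - g$)
$u{\left(t \right)} = t^{2}$
$U = 7$ ($U = -3 + \left(19 - 9\right) = -3 + 10 = 7$)
$Q{\left(d \right)} = 2 d \left(7 + d\right)$ ($Q{\left(d \right)} = \left(d + 7\right) \left(d + d\right) = \left(7 + d\right) 2 d = 2 d \left(7 + d\right)$)
$Q{\left(a{\left(7 \right)} \right)} u{\left(-2 \right)} = 2 \left(9 - 7\right) \left(7 + \left(9 - 7\right)\right) \left(-2\right)^{2} = 2 \left(9 - 7\right) \left(7 + \left(9 - 7\right)\right) 4 = 2 \cdot 2 \left(7 + 2\right) 4 = 2 \cdot 2 \cdot 9 \cdot 4 = 36 \cdot 4 = 144$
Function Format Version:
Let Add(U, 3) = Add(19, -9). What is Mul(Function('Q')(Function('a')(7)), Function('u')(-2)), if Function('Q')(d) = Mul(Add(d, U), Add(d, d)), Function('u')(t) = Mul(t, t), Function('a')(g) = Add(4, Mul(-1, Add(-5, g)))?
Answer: 144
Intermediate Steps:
Function('a')(g) = Add(9, Mul(-1, g)) (Function('a')(g) = Add(4, Add(5, Mul(-1, g))) = Add(9, Mul(-1, g)))
Function('u')(t) = Pow(t, 2)
U = 7 (U = Add(-3, Add(19, -9)) = Add(-3, 10) = 7)
Function('Q')(d) = Mul(2, d, Add(7, d)) (Function('Q')(d) = Mul(Add(d, 7), Add(d, d)) = Mul(Add(7, d), Mul(2, d)) = Mul(2, d, Add(7, d)))
Mul(Function('Q')(Function('a')(7)), Function('u')(-2)) = Mul(Mul(2, Add(9, Mul(-1, 7)), Add(7, Add(9, Mul(-1, 7)))), Pow(-2, 2)) = Mul(Mul(2, Add(9, -7), Add(7, Add(9, -7))), 4) = Mul(Mul(2, 2, Add(7, 2)), 4) = Mul(Mul(2, 2, 9), 4) = Mul(36, 4) = 144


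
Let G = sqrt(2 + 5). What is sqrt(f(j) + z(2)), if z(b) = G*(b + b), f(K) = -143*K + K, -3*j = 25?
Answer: sqrt(10650 + 36*sqrt(7))/3 ≈ 34.553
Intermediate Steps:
j = -25/3 (j = -1/3*25 = -25/3 ≈ -8.3333)
f(K) = -142*K
G = sqrt(7) ≈ 2.6458
z(b) = 2*b*sqrt(7) (z(b) = sqrt(7)*(b + b) = sqrt(7)*(2*b) = 2*b*sqrt(7))
sqrt(f(j) + z(2)) = sqrt(-142*(-25/3) + 2*2*sqrt(7)) = sqrt(3550/3 + 4*sqrt(7))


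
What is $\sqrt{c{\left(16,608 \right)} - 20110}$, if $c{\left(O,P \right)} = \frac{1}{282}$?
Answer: $\frac{i \sqrt{1599227358}}{282} \approx 141.81 i$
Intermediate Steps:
$c{\left(O,P \right)} = \frac{1}{282}$
$\sqrt{c{\left(16,608 \right)} - 20110} = \sqrt{\frac{1}{282} - 20110} = \sqrt{- \frac{5671019}{282}} = \frac{i \sqrt{1599227358}}{282}$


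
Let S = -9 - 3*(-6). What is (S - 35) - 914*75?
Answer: -68576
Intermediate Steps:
S = 9 (S = -9 + 18 = 9)
(S - 35) - 914*75 = (9 - 35) - 914*75 = -26 - 68550 = -68576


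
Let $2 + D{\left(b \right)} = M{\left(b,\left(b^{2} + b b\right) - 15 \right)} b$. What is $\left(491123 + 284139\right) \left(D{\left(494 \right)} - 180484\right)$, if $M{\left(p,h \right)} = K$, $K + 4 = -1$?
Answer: $-141838834472$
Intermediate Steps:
$K = -5$ ($K = -4 - 1 = -5$)
$M{\left(p,h \right)} = -5$
$D{\left(b \right)} = -2 - 5 b$
$\left(491123 + 284139\right) \left(D{\left(494 \right)} - 180484\right) = \left(491123 + 284139\right) \left(\left(-2 - 2470\right) - 180484\right) = 775262 \left(\left(-2 - 2470\right) - 180484\right) = 775262 \left(-2472 - 180484\right) = 775262 \left(-182956\right) = -141838834472$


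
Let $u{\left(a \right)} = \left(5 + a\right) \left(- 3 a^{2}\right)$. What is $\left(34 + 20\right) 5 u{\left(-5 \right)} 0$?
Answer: $0$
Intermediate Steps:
$u{\left(a \right)} = - 3 a^{2} \left(5 + a\right)$
$\left(34 + 20\right) 5 u{\left(-5 \right)} 0 = \left(34 + 20\right) 5 \cdot 3 \left(-5\right)^{2} \left(-5 - -5\right) 0 = 54 \cdot 5 \cdot 3 \cdot 25 \left(-5 + 5\right) 0 = 270 \cdot 3 \cdot 25 \cdot 0 \cdot 0 = 270 \cdot 0 \cdot 0 = 270 \cdot 0 = 0$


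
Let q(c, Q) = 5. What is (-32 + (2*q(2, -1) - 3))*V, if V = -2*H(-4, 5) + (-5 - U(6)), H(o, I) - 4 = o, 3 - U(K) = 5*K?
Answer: -550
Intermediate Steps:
U(K) = 3 - 5*K
H(o, I) = 4 + o
V = 22 (V = -2*(4 - 4) + (-5 - (3 - 5*6)) = -2*0 + (-5 - (3 - 30)) = 0 + (-5 - 1*(-27)) = 0 + (-5 + 27) = 0 + 22 = 22)
(-32 + (2*q(2, -1) - 3))*V = (-32 + (2*5 - 3))*22 = (-32 + (10 - 3))*22 = (-32 + 7)*22 = -25*22 = -550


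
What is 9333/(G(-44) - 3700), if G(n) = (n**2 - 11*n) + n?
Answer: -9333/1324 ≈ -7.0491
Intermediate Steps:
G(n) = n**2 - 10*n
9333/(G(-44) - 3700) = 9333/(-44*(-10 - 44) - 3700) = 9333/(-44*(-54) - 3700) = 9333/(2376 - 3700) = 9333/(-1324) = 9333*(-1/1324) = -9333/1324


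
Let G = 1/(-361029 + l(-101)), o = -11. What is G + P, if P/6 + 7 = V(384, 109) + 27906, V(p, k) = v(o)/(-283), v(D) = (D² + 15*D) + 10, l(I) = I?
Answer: 17107705317497/102199790 ≈ 1.6739e+5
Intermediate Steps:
v(D) = 10 + D² + 15*D
G = -1/361130 (G = 1/(-361029 - 101) = 1/(-361130) = -1/361130 ≈ -2.7691e-6)
V(p, k) = 34/283 (V(p, k) = (10 + (-11)² + 15*(-11))/(-283) = (10 + 121 - 165)*(-1/283) = -34*(-1/283) = 34/283)
P = 47372706/283 (P = -42 + 6*(34/283 + 27906) = -42 + 6*(7897432/283) = -42 + 47384592/283 = 47372706/283 ≈ 1.6739e+5)
G + P = -1/361130 + 47372706/283 = 17107705317497/102199790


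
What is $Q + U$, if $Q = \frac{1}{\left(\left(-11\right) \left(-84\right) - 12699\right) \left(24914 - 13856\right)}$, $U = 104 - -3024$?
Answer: $\frac{407290467599}{130207950} \approx 3128.0$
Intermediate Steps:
$U = 3128$ ($U = 104 + 3024 = 3128$)
$Q = - \frac{1}{130207950}$ ($Q = \frac{1}{\left(924 - 12699\right) 11058} = \frac{1}{\left(-11775\right) 11058} = \frac{1}{-130207950} = - \frac{1}{130207950} \approx -7.68 \cdot 10^{-9}$)
$Q + U = - \frac{1}{130207950} + 3128 = \frac{407290467599}{130207950}$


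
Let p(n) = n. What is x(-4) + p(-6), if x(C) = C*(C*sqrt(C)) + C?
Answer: -10 + 32*I ≈ -10.0 + 32.0*I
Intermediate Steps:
x(C) = C + C**(5/2) (x(C) = C*C**(3/2) + C = C**(5/2) + C = C + C**(5/2))
x(-4) + p(-6) = (-4 + (-4)**(5/2)) - 6 = (-4 + 32*I) - 6 = -10 + 32*I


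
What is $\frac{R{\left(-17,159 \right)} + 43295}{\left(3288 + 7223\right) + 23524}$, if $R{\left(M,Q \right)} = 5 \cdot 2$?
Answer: $\frac{2887}{2269} \approx 1.2724$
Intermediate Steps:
$R{\left(M,Q \right)} = 10$
$\frac{R{\left(-17,159 \right)} + 43295}{\left(3288 + 7223\right) + 23524} = \frac{10 + 43295}{\left(3288 + 7223\right) + 23524} = \frac{43305}{10511 + 23524} = \frac{43305}{34035} = 43305 \cdot \frac{1}{34035} = \frac{2887}{2269}$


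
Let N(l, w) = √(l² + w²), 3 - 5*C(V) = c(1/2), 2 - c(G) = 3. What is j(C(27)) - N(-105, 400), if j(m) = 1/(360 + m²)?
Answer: 25/9016 - 5*√6841 ≈ -413.55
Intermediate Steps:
c(G) = -1 (c(G) = 2 - 1*3 = 2 - 3 = -1)
C(V) = ⅘ (C(V) = ⅗ - ⅕*(-1) = ⅗ + ⅕ = ⅘)
j(C(27)) - N(-105, 400) = 1/(360 + (⅘)²) - √((-105)² + 400²) = 1/(360 + 16/25) - √(11025 + 160000) = 1/(9016/25) - √171025 = 25/9016 - 5*√6841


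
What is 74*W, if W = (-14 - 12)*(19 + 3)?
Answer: -42328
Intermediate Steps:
W = -572 (W = -26*22 = -572)
74*W = 74*(-572) = -42328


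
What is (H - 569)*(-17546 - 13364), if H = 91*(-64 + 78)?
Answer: -21791550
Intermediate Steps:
H = 1274 (H = 91*14 = 1274)
(H - 569)*(-17546 - 13364) = (1274 - 569)*(-17546 - 13364) = 705*(-30910) = -21791550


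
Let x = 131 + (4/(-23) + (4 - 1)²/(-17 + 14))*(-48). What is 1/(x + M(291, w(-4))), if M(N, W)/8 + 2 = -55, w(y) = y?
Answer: -23/3971 ≈ -0.0057920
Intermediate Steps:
M(N, W) = -456 (M(N, W) = -16 + 8*(-55) = -16 - 440 = -456)
x = 6517/23 (x = 131 + (4*(-1/23) + 3²/(-3))*(-48) = 131 + (-4/23 + 9*(-⅓))*(-48) = 131 + (-4/23 - 3)*(-48) = 131 - 73/23*(-48) = 131 + 3504/23 = 6517/23 ≈ 283.35)
1/(x + M(291, w(-4))) = 1/(6517/23 - 456) = 1/(-3971/23) = -23/3971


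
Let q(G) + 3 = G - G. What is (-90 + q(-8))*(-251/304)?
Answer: 23343/304 ≈ 76.786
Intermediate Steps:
q(G) = -3 (q(G) = -3 + (G - G) = -3 + 0 = -3)
(-90 + q(-8))*(-251/304) = (-90 - 3)*(-251/304) = -(-23343)/304 = -93*(-251/304) = 23343/304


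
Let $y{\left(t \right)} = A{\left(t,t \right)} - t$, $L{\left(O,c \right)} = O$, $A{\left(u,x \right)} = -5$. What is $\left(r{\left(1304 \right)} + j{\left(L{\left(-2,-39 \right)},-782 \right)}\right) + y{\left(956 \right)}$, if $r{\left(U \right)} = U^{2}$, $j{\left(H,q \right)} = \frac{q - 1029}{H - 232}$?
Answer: $\frac{397674281}{234} \approx 1.6995 \cdot 10^{6}$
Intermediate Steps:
$j{\left(H,q \right)} = \frac{-1029 + q}{-232 + H}$
$y{\left(t \right)} = -5 - t$
$\left(r{\left(1304 \right)} + j{\left(L{\left(-2,-39 \right)},-782 \right)}\right) + y{\left(956 \right)} = \left(1304^{2} + \frac{-1029 - 782}{-232 - 2}\right) - 961 = \left(1700416 + \frac{1}{-234} \left(-1811\right)\right) - 961 = \left(1700416 - - \frac{1811}{234}\right) - 961 = \left(1700416 + \frac{1811}{234}\right) - 961 = \frac{397899155}{234} - 961 = \frac{397674281}{234}$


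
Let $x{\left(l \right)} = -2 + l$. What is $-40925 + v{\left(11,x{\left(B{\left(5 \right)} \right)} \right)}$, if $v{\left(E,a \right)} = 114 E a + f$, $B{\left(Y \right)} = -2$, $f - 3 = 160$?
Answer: $-45778$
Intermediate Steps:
$f = 163$ ($f = 3 + 160 = 163$)
$v{\left(E,a \right)} = 163 + 114 E a$ ($v{\left(E,a \right)} = 114 E a + 163 = 163 + 114 E a$)
$-40925 + v{\left(11,x{\left(B{\left(5 \right)} \right)} \right)} = -40925 + \left(163 + 114 \cdot 11 \left(-2 - 2\right)\right) = -40925 + \left(163 + 114 \cdot 11 \left(-4\right)\right) = -40925 + \left(163 - 5016\right) = -40925 - 4853 = -45778$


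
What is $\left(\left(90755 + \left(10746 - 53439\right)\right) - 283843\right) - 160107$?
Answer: $-395888$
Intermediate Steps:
$\left(\left(90755 + \left(10746 - 53439\right)\right) - 283843\right) - 160107 = \left(\left(90755 - 42693\right) - 283843\right) - 160107 = \left(48062 - 283843\right) - 160107 = -235781 - 160107 = -395888$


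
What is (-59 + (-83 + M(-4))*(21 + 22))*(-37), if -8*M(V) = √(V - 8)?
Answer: 134236 + 1591*I*√3/4 ≈ 1.3424e+5 + 688.92*I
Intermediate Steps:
M(V) = -√(-8 + V)/8 (M(V) = -√(V - 8)/8 = -√(-8 + V)/8)
(-59 + (-83 + M(-4))*(21 + 22))*(-37) = (-59 + (-83 - √(-8 - 4)/8)*(21 + 22))*(-37) = (-59 + (-83 - I*√3/4)*43)*(-37) = (-59 + (-3569 - 43*I*√3/4))*(-37) = (-3628 - 43*I*√3/4)*(-37) = 134236 + 1591*I*√3/4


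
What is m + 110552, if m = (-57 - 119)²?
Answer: 141528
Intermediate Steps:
m = 30976 (m = (-176)² = 30976)
m + 110552 = 30976 + 110552 = 141528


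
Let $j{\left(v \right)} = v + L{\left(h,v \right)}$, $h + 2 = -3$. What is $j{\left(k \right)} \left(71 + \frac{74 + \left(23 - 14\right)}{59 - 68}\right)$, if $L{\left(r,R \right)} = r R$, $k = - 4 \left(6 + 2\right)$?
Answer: $\frac{71168}{9} \approx 7907.6$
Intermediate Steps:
$h = -5$ ($h = -2 - 3 = -5$)
$k = -32$ ($k = \left(-4\right) 8 = -32$)
$L{\left(r,R \right)} = R r$
$j{\left(v \right)} = - 4 v$ ($j{\left(v \right)} = v + v \left(-5\right) = v - 5 v = - 4 v$)
$j{\left(k \right)} \left(71 + \frac{74 + \left(23 - 14\right)}{59 - 68}\right) = \left(-4\right) \left(-32\right) \left(71 + \frac{74 + \left(23 - 14\right)}{59 - 68}\right) = 128 \left(71 + \frac{74 + \left(23 - 14\right)}{-9}\right) = 128 \left(71 + \left(74 + 9\right) \left(- \frac{1}{9}\right)\right) = 128 \left(71 + 83 \left(- \frac{1}{9}\right)\right) = 128 \left(71 - \frac{83}{9}\right) = 128 \cdot \frac{556}{9} = \frac{71168}{9}$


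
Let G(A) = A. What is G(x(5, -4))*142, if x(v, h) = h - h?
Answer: 0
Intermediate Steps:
x(v, h) = 0
G(x(5, -4))*142 = 0*142 = 0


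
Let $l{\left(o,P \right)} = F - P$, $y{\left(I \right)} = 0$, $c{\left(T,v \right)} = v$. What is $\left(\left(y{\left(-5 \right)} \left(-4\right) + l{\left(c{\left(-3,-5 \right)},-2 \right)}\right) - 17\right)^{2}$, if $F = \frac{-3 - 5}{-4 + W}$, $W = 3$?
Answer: $49$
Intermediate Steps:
$F = 8$ ($F = \frac{-3 - 5}{-4 + 3} = - \frac{8}{-1} = \left(-8\right) \left(-1\right) = 8$)
$l{\left(o,P \right)} = 8 - P$
$\left(\left(y{\left(-5 \right)} \left(-4\right) + l{\left(c{\left(-3,-5 \right)},-2 \right)}\right) - 17\right)^{2} = \left(\left(0 \left(-4\right) + \left(8 - -2\right)\right) - 17\right)^{2} = \left(\left(0 + \left(8 + 2\right)\right) - 17\right)^{2} = \left(\left(0 + 10\right) - 17\right)^{2} = \left(10 - 17\right)^{2} = \left(-7\right)^{2} = 49$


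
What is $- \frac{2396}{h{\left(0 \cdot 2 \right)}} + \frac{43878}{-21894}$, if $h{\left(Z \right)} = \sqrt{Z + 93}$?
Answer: $- \frac{7313}{3649} - \frac{2396 \sqrt{93}}{93} \approx -250.46$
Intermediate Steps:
$h{\left(Z \right)} = \sqrt{93 + Z}$
$- \frac{2396}{h{\left(0 \cdot 2 \right)}} + \frac{43878}{-21894} = - \frac{2396}{\sqrt{93 + 0 \cdot 2}} + \frac{43878}{-21894} = - \frac{2396}{\sqrt{93 + 0}} + 43878 \left(- \frac{1}{21894}\right) = - \frac{2396}{\sqrt{93}} - \frac{7313}{3649} = - 2396 \frac{\sqrt{93}}{93} - \frac{7313}{3649} = - \frac{2396 \sqrt{93}}{93} - \frac{7313}{3649} = - \frac{7313}{3649} - \frac{2396 \sqrt{93}}{93}$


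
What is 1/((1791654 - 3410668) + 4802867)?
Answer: 1/3183853 ≈ 3.1408e-7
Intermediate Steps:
1/((1791654 - 3410668) + 4802867) = 1/(-1619014 + 4802867) = 1/3183853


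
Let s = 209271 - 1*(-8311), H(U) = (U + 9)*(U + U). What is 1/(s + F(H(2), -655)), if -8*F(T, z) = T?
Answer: 2/435153 ≈ 4.5961e-6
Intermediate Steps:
H(U) = 2*U*(9 + U) (H(U) = (9 + U)*(2*U) = 2*U*(9 + U))
F(T, z) = -T/8
s = 217582 (s = 209271 + 8311 = 217582)
1/(s + F(H(2), -655)) = 1/(217582 - 2*(9 + 2)/4) = 1/(217582 - 2*11/4) = 1/(217582 - 1/8*44) = 1/(217582 - 11/2) = 1/(435153/2) = 2/435153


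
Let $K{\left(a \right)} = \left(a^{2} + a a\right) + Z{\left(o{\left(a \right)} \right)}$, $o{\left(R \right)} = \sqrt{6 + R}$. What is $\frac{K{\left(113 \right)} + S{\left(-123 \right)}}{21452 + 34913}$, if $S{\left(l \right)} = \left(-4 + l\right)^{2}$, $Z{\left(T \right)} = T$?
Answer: $\frac{41667}{56365} + \frac{\sqrt{119}}{56365} \approx 0.73943$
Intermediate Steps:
$K{\left(a \right)} = \sqrt{6 + a} + 2 a^{2}$ ($K{\left(a \right)} = \left(a^{2} + a a\right) + \sqrt{6 + a} = \left(a^{2} + a^{2}\right) + \sqrt{6 + a} = 2 a^{2} + \sqrt{6 + a} = \sqrt{6 + a} + 2 a^{2}$)
$\frac{K{\left(113 \right)} + S{\left(-123 \right)}}{21452 + 34913} = \frac{\left(\sqrt{6 + 113} + 2 \cdot 113^{2}\right) + \left(-4 - 123\right)^{2}}{21452 + 34913} = \frac{\left(\sqrt{119} + 2 \cdot 12769\right) + \left(-127\right)^{2}}{56365} = \left(\left(\sqrt{119} + 25538\right) + 16129\right) \frac{1}{56365} = \left(\left(25538 + \sqrt{119}\right) + 16129\right) \frac{1}{56365} = \left(41667 + \sqrt{119}\right) \frac{1}{56365} = \frac{41667}{56365} + \frac{\sqrt{119}}{56365}$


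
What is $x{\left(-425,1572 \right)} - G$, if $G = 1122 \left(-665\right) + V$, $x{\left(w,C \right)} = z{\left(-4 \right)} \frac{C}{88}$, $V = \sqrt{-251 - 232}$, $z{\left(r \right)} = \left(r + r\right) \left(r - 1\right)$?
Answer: $\frac{8215290}{11} - i \sqrt{483} \approx 7.4685 \cdot 10^{5} - 21.977 i$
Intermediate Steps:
$z{\left(r \right)} = 2 r \left(-1 + r\right)$
$V = i \sqrt{483}$ ($V = \sqrt{-483} = i \sqrt{483} \approx 21.977 i$)
$x{\left(w,C \right)} = \frac{5 C}{11}$ ($x{\left(w,C \right)} = 2 \left(-4\right) \left(-1 - 4\right) \frac{C}{88} = 2 \left(-4\right) \left(-5\right) C \frac{1}{88} = 40 \frac{C}{88} = \frac{5 C}{11}$)
$G = -746130 + i \sqrt{483}$ ($G = 1122 \left(-665\right) + i \sqrt{483} = -746130 + i \sqrt{483} \approx -7.4613 \cdot 10^{5} + 21.977 i$)
$x{\left(-425,1572 \right)} - G = \frac{5}{11} \cdot 1572 - \left(-746130 + i \sqrt{483}\right) = \frac{7860}{11} + \left(746130 - i \sqrt{483}\right) = \frac{8215290}{11} - i \sqrt{483}$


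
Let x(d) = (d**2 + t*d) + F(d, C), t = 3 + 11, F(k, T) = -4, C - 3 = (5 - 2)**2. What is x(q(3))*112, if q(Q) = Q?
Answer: 5264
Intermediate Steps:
C = 12 (C = 3 + (5 - 2)**2 = 3 + 3**2 = 3 + 9 = 12)
t = 14
x(d) = -4 + d**2 + 14*d (x(d) = (d**2 + 14*d) - 4 = -4 + d**2 + 14*d)
x(q(3))*112 = (-4 + 3**2 + 14*3)*112 = (-4 + 9 + 42)*112 = 47*112 = 5264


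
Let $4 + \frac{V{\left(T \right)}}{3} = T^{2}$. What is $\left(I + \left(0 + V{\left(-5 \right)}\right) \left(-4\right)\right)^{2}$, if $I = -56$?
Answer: $94864$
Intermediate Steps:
$V{\left(T \right)} = -12 + 3 T^{2}$
$\left(I + \left(0 + V{\left(-5 \right)}\right) \left(-4\right)\right)^{2} = \left(-56 + \left(0 - \left(12 - 3 \left(-5\right)^{2}\right)\right) \left(-4\right)\right)^{2} = \left(-56 + \left(0 + \left(-12 + 3 \cdot 25\right)\right) \left(-4\right)\right)^{2} = \left(-56 + \left(0 + \left(-12 + 75\right)\right) \left(-4\right)\right)^{2} = \left(-56 + \left(0 + 63\right) \left(-4\right)\right)^{2} = \left(-56 + 63 \left(-4\right)\right)^{2} = \left(-56 - 252\right)^{2} = \left(-308\right)^{2} = 94864$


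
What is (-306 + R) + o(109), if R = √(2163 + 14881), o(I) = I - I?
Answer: -306 + 2*√4261 ≈ -175.45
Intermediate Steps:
o(I) = 0
R = 2*√4261 (R = √17044 = 2*√4261 ≈ 130.55)
(-306 + R) + o(109) = (-306 + 2*√4261) + 0 = -306 + 2*√4261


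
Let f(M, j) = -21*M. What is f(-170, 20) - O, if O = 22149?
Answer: -18579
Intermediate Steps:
f(-170, 20) - O = -21*(-170) - 1*22149 = 3570 - 22149 = -18579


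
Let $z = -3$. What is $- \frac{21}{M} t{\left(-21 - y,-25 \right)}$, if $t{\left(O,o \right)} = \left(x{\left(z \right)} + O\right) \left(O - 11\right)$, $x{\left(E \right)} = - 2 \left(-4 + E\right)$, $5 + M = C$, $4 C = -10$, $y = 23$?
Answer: $4620$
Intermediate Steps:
$C = - \frac{5}{2}$ ($C = \frac{1}{4} \left(-10\right) = - \frac{5}{2} \approx -2.5$)
$M = - \frac{15}{2}$ ($M = -5 - \frac{5}{2} = - \frac{15}{2} \approx -7.5$)
$x{\left(E \right)} = 8 - 2 E$
$t{\left(O,o \right)} = \left(-11 + O\right) \left(14 + O\right)$ ($t{\left(O,o \right)} = \left(\left(8 - -6\right) + O\right) \left(O - 11\right) = \left(\left(8 + 6\right) + O\right) \left(-11 + O\right) = \left(14 + O\right) \left(-11 + O\right) = \left(-11 + O\right) \left(14 + O\right)$)
$- \frac{21}{M} t{\left(-21 - y,-25 \right)} = - \frac{21}{- \frac{15}{2}} \left(-154 + \left(-21 - 23\right)^{2} + 3 \left(-21 - 23\right)\right) = \left(-21\right) \left(- \frac{2}{15}\right) \left(-154 + \left(-21 - 23\right)^{2} + 3 \left(-21 - 23\right)\right) = \frac{14 \left(-154 + \left(-44\right)^{2} + 3 \left(-44\right)\right)}{5} = \frac{14 \left(-154 + 1936 - 132\right)}{5} = \frac{14}{5} \cdot 1650 = 4620$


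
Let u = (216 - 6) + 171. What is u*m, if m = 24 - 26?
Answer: -762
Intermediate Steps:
m = -2
u = 381 (u = 210 + 171 = 381)
u*m = 381*(-2) = -762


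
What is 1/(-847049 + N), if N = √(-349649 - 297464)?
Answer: -847049/717492655514 - I*√647113/717492655514 ≈ -1.1806e-6 - 1.1212e-9*I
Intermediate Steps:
N = I*√647113 (N = √(-647113) = I*√647113 ≈ 804.43*I)
1/(-847049 + N) = 1/(-847049 + I*√647113)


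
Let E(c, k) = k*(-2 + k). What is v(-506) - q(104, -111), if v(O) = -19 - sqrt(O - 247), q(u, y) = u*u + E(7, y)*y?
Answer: 1381438 - I*sqrt(753) ≈ 1.3814e+6 - 27.441*I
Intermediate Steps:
q(u, y) = u**2 + y**2*(-2 + y) (q(u, y) = u*u + (y*(-2 + y))*y = u**2 + y**2*(-2 + y))
v(O) = -19 - sqrt(-247 + O)
v(-506) - q(104, -111) = (-19 - sqrt(-247 - 506)) - (104**2 + (-111)**2*(-2 - 111)) = (-19 - sqrt(-753)) - (10816 + 12321*(-113)) = (-19 - I*sqrt(753)) - (10816 - 1392273) = (-19 - I*sqrt(753)) - 1*(-1381457) = (-19 - I*sqrt(753)) + 1381457 = 1381438 - I*sqrt(753)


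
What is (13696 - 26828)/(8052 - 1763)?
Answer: -13132/6289 ≈ -2.0881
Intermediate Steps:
(13696 - 26828)/(8052 - 1763) = -13132/6289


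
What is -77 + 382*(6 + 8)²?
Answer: 74795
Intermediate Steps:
-77 + 382*(6 + 8)² = -77 + 382*14² = -77 + 382*196 = -77 + 74872 = 74795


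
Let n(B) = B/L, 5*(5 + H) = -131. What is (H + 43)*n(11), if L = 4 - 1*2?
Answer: 649/10 ≈ 64.900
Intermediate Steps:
H = -156/5 (H = -5 + (⅕)*(-131) = -5 - 131/5 = -156/5 ≈ -31.200)
L = 2 (L = 4 - 2 = 2)
n(B) = B/2
(H + 43)*n(11) = (-156/5 + 43)*((½)*11) = (59/5)*(11/2) = 649/10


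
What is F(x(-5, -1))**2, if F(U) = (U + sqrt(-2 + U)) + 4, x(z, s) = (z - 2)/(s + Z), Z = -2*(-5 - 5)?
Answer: 3906/361 + 414*I*sqrt(95)/361 ≈ 10.82 + 11.178*I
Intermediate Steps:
Z = 20 (Z = -2*(-10) = 20)
x(z, s) = (-2 + z)/(20 + s) (x(z, s) = (z - 2)/(s + 20) = (-2 + z)/(20 + s))
F(U) = 4 + U + sqrt(-2 + U)
F(x(-5, -1))**2 = (4 + (-2 - 5)/(20 - 1) + sqrt(-2 + (-2 - 5)/(20 - 1)))**2 = (4 - 7/19 + sqrt(-2 - 7/19))**2 = (4 - 7/19 + sqrt(-45/19))**2 = (4 - 7/19 + 3*I*sqrt(95)/19)**2 = (69/19 + 3*I*sqrt(95)/19)**2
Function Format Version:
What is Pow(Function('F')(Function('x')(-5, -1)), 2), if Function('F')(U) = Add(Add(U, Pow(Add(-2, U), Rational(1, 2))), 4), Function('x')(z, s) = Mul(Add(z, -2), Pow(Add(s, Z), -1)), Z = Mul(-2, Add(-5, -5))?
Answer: Add(Rational(3906, 361), Mul(Rational(414, 361), I, Pow(95, Rational(1, 2)))) ≈ Add(10.820, Mul(11.178, I))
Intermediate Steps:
Z = 20 (Z = Mul(-2, -10) = 20)
Function('x')(z, s) = Mul(Pow(Add(20, s), -1), Add(-2, z)) (Function('x')(z, s) = Mul(Add(z, -2), Pow(Add(s, 20), -1)) = Mul(Add(-2, z), Pow(Add(20, s), -1)) = Mul(Pow(Add(20, s), -1), Add(-2, z)))
Function('F')(U) = Add(4, U, Pow(Add(-2, U), Rational(1, 2)))
Pow(Function('F')(Function('x')(-5, -1)), 2) = Pow(Add(4, Mul(Pow(Add(20, -1), -1), Add(-2, -5)), Pow(Add(-2, Mul(Pow(Add(20, -1), -1), Add(-2, -5))), Rational(1, 2))), 2) = Pow(Add(4, Mul(Pow(19, -1), -7), Pow(Add(-2, Mul(Pow(19, -1), -7)), Rational(1, 2))), 2) = Pow(Add(4, Mul(Rational(1, 19), -7), Pow(Add(-2, Mul(Rational(1, 19), -7)), Rational(1, 2))), 2) = Pow(Add(4, Rational(-7, 19), Pow(Add(-2, Rational(-7, 19)), Rational(1, 2))), 2) = Pow(Add(4, Rational(-7, 19), Pow(Rational(-45, 19), Rational(1, 2))), 2) = Pow(Add(4, Rational(-7, 19), Mul(Rational(3, 19), I, Pow(95, Rational(1, 2)))), 2) = Pow(Add(Rational(69, 19), Mul(Rational(3, 19), I, Pow(95, Rational(1, 2)))), 2)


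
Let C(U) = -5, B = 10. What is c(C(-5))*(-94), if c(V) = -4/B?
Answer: 188/5 ≈ 37.600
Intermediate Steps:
c(V) = -⅖ (c(V) = -4/10 = -4*⅒ = -⅖)
c(C(-5))*(-94) = -⅖*(-94) = 188/5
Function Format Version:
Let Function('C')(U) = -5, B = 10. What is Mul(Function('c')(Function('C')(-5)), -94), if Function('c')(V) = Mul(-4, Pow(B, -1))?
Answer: Rational(188, 5) ≈ 37.600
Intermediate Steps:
Function('c')(V) = Rational(-2, 5) (Function('c')(V) = Mul(-4, Pow(10, -1)) = Mul(-4, Rational(1, 10)) = Rational(-2, 5))
Mul(Function('c')(Function('C')(-5)), -94) = Mul(Rational(-2, 5), -94) = Rational(188, 5)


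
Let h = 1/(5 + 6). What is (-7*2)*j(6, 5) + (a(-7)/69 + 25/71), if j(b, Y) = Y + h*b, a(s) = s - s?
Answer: -60359/781 ≈ -77.284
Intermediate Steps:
a(s) = 0
h = 1/11 ≈ 0.090909
j(b, Y) = Y + b/11
(-7*2)*j(6, 5) + (a(-7)/69 + 25/71) = (-7*2)*(5 + (1/11)*6) + (0/69 + 25/71) = -14*(5 + 6/11) + (0*(1/69) + 25*(1/71)) = -14*61/11 + (0 + 25/71) = -854/11 + 25/71 = -60359/781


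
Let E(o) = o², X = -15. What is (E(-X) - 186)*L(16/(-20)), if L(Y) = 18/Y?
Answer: -1755/2 ≈ -877.50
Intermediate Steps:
(E(-X) - 186)*L(16/(-20)) = ((-1*(-15))² - 186)*(18/((16/(-20)))) = (15² - 186)*(18/((16*(-1/20)))) = (225 - 186)*(18/(-⅘)) = 39*(18*(-5/4)) = 39*(-45/2) = -1755/2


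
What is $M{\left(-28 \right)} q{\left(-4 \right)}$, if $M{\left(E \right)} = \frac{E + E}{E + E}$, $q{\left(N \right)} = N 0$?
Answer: $0$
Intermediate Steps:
$q{\left(N \right)} = 0$
$M{\left(E \right)} = 1$ ($M{\left(E \right)} = \frac{2 E}{2 E} = 2 E \frac{1}{2 E} = 1$)
$M{\left(-28 \right)} q{\left(-4 \right)} = 1 \cdot 0 = 0$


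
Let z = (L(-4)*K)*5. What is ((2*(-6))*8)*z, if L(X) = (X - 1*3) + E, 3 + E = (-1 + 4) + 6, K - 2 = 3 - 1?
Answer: 1920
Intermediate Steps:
K = 4 (K = 2 + (3 - 1) = 2 + 2 = 4)
E = 6 (E = -3 + ((-1 + 4) + 6) = -3 + (3 + 6) = -3 + 9 = 6)
L(X) = 3 + X (L(X) = (X - 1*3) + 6 = (X - 3) + 6 = (-3 + X) + 6 = 3 + X)
z = -20 (z = ((3 - 4)*4)*5 = -1*4*5 = -4*5 = -20)
((2*(-6))*8)*z = ((2*(-6))*8)*(-20) = -12*8*(-20) = -96*(-20) = 1920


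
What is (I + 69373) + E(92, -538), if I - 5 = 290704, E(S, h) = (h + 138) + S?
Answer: 359774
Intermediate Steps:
E(S, h) = 138 + S + h (E(S, h) = (138 + h) + S = 138 + S + h)
I = 290709 (I = 5 + 290704 = 290709)
(I + 69373) + E(92, -538) = (290709 + 69373) + (138 + 92 - 538) = 360082 - 308 = 359774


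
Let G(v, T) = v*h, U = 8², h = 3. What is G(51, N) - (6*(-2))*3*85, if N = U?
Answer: 3213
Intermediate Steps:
U = 64
N = 64
G(v, T) = 3*v (G(v, T) = v*3 = 3*v)
G(51, N) - (6*(-2))*3*85 = 3*51 - (6*(-2))*3*85 = 153 - (-12*3)*85 = 153 - (-36)*85 = 153 - 1*(-3060) = 153 + 3060 = 3213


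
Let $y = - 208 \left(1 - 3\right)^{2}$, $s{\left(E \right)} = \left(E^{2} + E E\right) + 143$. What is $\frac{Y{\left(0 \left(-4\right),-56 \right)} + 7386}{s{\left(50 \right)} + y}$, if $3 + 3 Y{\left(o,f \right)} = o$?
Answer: $\frac{7385}{4311} \approx 1.7131$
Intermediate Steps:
$Y{\left(o,f \right)} = -1 + \frac{o}{3}$
$s{\left(E \right)} = 143 + 2 E^{2}$ ($s{\left(E \right)} = \left(E^{2} + E^{2}\right) + 143 = 2 E^{2} + 143 = 143 + 2 E^{2}$)
$y = -832$ ($y = - 208 \left(-2\right)^{2} = \left(-208\right) 4 = -832$)
$\frac{Y{\left(0 \left(-4\right),-56 \right)} + 7386}{s{\left(50 \right)} + y} = \frac{\left(-1 + \frac{0 \left(-4\right)}{3}\right) + 7386}{\left(143 + 2 \cdot 50^{2}\right) - 832} = \frac{\left(-1 + \frac{1}{3} \cdot 0\right) + 7386}{\left(143 + 2 \cdot 2500\right) - 832} = \frac{\left(-1 + 0\right) + 7386}{\left(143 + 5000\right) - 832} = \frac{-1 + 7386}{5143 - 832} = \frac{7385}{4311}$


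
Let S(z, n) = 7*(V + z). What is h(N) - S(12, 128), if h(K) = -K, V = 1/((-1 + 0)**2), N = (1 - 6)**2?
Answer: -116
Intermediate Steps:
N = 25 (N = (-5)**2 = 25)
V = 1 (V = 1/((-1)**2) = 1/1 = 1)
S(z, n) = 7 + 7*z (S(z, n) = 7*(1 + z) = 7 + 7*z)
h(N) - S(12, 128) = -1*25 - (7 + 7*12) = -25 - (7 + 84) = -25 - 1*91 = -25 - 91 = -116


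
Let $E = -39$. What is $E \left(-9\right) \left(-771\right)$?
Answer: $-270621$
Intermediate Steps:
$E \left(-9\right) \left(-771\right) = \left(-39\right) \left(-9\right) \left(-771\right) = 351 \left(-771\right) = -270621$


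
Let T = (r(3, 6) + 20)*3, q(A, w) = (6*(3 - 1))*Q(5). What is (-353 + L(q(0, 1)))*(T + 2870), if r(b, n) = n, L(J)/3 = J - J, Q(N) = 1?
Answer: -1040644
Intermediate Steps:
q(A, w) = 12 (q(A, w) = (6*(3 - 1))*1 = (6*2)*1 = 12*1 = 12)
L(J) = 0 (L(J) = 3*(J - J) = 3*0 = 0)
T = 78 (T = (6 + 20)*3 = 26*3 = 78)
(-353 + L(q(0, 1)))*(T + 2870) = (-353 + 0)*(78 + 2870) = -353*2948 = -1040644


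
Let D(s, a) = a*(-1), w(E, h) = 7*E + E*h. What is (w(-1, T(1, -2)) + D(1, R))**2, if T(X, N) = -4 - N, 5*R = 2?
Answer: 729/25 ≈ 29.160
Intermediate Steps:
R = 2/5 (R = (1/5)*2 = 2/5 ≈ 0.40000)
D(s, a) = -a
(w(-1, T(1, -2)) + D(1, R))**2 = (-(7 + (-4 - 1*(-2))) - 1*2/5)**2 = (-(7 + (-4 + 2)) - 2/5)**2 = (-(7 - 2) - 2/5)**2 = (-1*5 - 2/5)**2 = (-5 - 2/5)**2 = (-27/5)**2 = 729/25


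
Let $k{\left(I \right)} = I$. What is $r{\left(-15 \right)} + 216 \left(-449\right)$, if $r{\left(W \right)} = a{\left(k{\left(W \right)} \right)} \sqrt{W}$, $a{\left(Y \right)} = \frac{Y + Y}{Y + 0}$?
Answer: $-96984 + 2 i \sqrt{15} \approx -96984.0 + 7.746 i$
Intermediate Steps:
$a{\left(Y \right)} = 2$ ($a{\left(Y \right)} = \frac{2 Y}{Y} = 2$)
$r{\left(W \right)} = 2 \sqrt{W}$
$r{\left(-15 \right)} + 216 \left(-449\right) = 2 \sqrt{-15} + 216 \left(-449\right) = 2 i \sqrt{15} - 96984 = -96984 + 2 i \sqrt{15}$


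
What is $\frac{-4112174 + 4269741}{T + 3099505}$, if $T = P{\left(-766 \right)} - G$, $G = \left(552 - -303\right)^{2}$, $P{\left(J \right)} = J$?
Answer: $\frac{157567}{2367714} \approx 0.066548$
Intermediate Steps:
$G = 731025$ ($G = \left(552 + 303\right)^{2} = 855^{2} = 731025$)
$T = -731791$ ($T = -766 - 731025 = -731791$)
$\frac{-4112174 + 4269741}{T + 3099505} = \frac{-4112174 + 4269741}{-731791 + 3099505} = \frac{157567}{2367714}$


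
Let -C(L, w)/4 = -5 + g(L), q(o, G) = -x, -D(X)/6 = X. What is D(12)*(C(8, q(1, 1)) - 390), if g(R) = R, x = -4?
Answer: 28944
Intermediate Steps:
D(X) = -6*X
q(o, G) = 4 (q(o, G) = -1*(-4) = 4)
C(L, w) = 20 - 4*L (C(L, w) = -4*(-5 + L) = 20 - 4*L)
D(12)*(C(8, q(1, 1)) - 390) = (-6*12)*((20 - 4*8) - 390) = -72*((20 - 32) - 390) = -72*(-12 - 390) = -72*(-402) = 28944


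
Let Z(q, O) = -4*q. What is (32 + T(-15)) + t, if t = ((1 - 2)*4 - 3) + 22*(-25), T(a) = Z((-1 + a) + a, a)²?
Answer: 14851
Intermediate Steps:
T(a) = (4 - 8*a)² (T(a) = (-4*((-1 + a) + a))² = (-4*(-1 + 2*a))² = (4 - 8*a)²)
t = -557 (t = (-1*4 - 3) - 550 = (-4 - 3) - 550 = -7 - 550 = -557)
(32 + T(-15)) + t = (32 + 16*(1 - 2*(-15))²) - 557 = (32 + 16*(1 + 30)²) - 557 = (32 + 16*31²) - 557 = (32 + 16*961) - 557 = (32 + 15376) - 557 = 15408 - 557 = 14851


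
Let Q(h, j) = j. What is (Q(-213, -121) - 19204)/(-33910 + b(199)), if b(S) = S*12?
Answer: 19325/31522 ≈ 0.61306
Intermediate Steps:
b(S) = 12*S
(Q(-213, -121) - 19204)/(-33910 + b(199)) = (-121 - 19204)/(-33910 + 12*199) = -19325/(-33910 + 2388) = -19325/(-31522) = -19325*(-1/31522) = 19325/31522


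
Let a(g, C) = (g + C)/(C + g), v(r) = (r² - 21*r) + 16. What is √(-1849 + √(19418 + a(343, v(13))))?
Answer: √(-1849 + √19419) ≈ 41.348*I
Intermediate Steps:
v(r) = 16 + r² - 21*r
a(g, C) = 1 (a(g, C) = (C + g)/(C + g) = 1)
√(-1849 + √(19418 + a(343, v(13)))) = √(-1849 + √(19418 + 1)) = √(-1849 + √19419)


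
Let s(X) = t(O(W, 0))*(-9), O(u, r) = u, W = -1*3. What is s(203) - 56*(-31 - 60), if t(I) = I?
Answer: 5123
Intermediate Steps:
W = -3
s(X) = 27 (s(X) = -3*(-9) = 27)
s(203) - 56*(-31 - 60) = 27 - 56*(-31 - 60) = 27 - 56*(-91) = 27 - 1*(-5096) = 27 + 5096 = 5123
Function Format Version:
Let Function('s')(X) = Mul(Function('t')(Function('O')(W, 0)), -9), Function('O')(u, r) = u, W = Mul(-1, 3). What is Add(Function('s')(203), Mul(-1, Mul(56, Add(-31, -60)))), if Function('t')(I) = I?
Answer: 5123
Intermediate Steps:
W = -3
Function('s')(X) = 27 (Function('s')(X) = Mul(-3, -9) = 27)
Add(Function('s')(203), Mul(-1, Mul(56, Add(-31, -60)))) = Add(27, Mul(-1, Mul(56, Add(-31, -60)))) = Add(27, Mul(-1, Mul(56, -91))) = Add(27, Mul(-1, -5096)) = Add(27, 5096) = 5123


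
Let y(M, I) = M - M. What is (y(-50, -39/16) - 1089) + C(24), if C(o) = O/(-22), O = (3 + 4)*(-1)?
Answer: -23951/22 ≈ -1088.7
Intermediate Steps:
O = -7 (O = 7*(-1) = -7)
y(M, I) = 0
C(o) = 7/22 (C(o) = -7/(-22) = -7*(-1/22) = 7/22)
(y(-50, -39/16) - 1089) + C(24) = (0 - 1089) + 7/22 = -1089 + 7/22 = -23951/22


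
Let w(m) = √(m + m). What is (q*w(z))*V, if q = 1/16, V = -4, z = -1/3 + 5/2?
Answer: -√39/12 ≈ -0.52042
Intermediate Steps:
z = 13/6 (z = -1*⅓ + 5*(½) = -⅓ + 5/2 = 13/6 ≈ 2.1667)
w(m) = √2*√m (w(m) = √(2*m) = √2*√m)
q = 1/16 ≈ 0.062500
(q*w(z))*V = ((√2*√(13/6))/16)*(-4) = ((√2*(√78/6))/16)*(-4) = ((√39/3)/16)*(-4) = (√39/48)*(-4) = -√39/12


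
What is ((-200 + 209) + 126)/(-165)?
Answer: -9/11 ≈ -0.81818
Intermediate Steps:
((-200 + 209) + 126)/(-165) = (9 + 126)*(-1/165) = 135*(-1/165) = -9/11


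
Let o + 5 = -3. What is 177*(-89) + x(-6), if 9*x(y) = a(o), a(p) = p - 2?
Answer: -141787/9 ≈ -15754.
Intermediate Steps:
o = -8 (o = -5 - 3 = -8)
a(p) = -2 + p
x(y) = -10/9 (x(y) = (-2 - 8)/9 = (⅑)*(-10) = -10/9)
177*(-89) + x(-6) = 177*(-89) - 10/9 = -15753 - 10/9 = -141787/9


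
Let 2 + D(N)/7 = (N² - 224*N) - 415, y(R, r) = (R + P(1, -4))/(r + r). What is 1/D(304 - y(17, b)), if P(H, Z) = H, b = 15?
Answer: 25/4142768 ≈ 6.0346e-6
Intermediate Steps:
y(R, r) = (1 + R)/(2*r) (y(R, r) = (R + 1)/(r + r) = (1 + R)/((2*r)) = (1 + R)*(1/(2*r)) = (1 + R)/(2*r))
D(N) = -2919 - 1568*N + 7*N² (D(N) = -14 + 7*((N² - 224*N) - 415) = -14 + 7*(-415 + N² - 224*N) = -14 + (-2905 - 1568*N + 7*N²) = -2919 - 1568*N + 7*N²)
1/D(304 - y(17, b)) = 1/(-2919 - 1568*(304 - (1 + 17)/(2*15)) + 7*(304 - (1 + 17)/(2*15))²) = 1/(-2919 - 1568*(304 - 18/(2*15)) + 7*(304 - 18/(2*15))²) = 1/(-2919 - 1568*(304 - 1*⅗) + 7*(304 - 1*⅗)²) = 1/(-2919 - 1568*(304 - ⅗) + 7*(304 - ⅗)²) = 1/(-2919 - 1568*1517/5 + 7*(1517/5)²) = 1/(-2919 - 2378656/5 + 7*(2301289/25)) = 1/(-2919 - 2378656/5 + 16109023/25) = 1/(4142768/25) = 25/4142768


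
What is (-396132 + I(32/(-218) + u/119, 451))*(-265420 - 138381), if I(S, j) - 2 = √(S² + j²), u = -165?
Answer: 159957690130 - 23753*√34221971278562/763 ≈ 1.5978e+11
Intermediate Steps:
I(S, j) = 2 + √(S² + j²)
(-396132 + I(32/(-218) + u/119, 451))*(-265420 - 138381) = (-396132 + (2 + √((32/(-218) - 165/119)² + 451²)))*(-265420 - 138381) = (-396132 + (2 + √((32*(-1/218) - 165*1/119)² + 203401)))*(-403801) = (-396132 + (2 + √((-16/109 - 165/119)² + 203401)))*(-403801) = (-396132 + (2 + √((-19889/12971)² + 203401)))*(-403801) = (-396132 + (2 + √(395572321/168246841 + 203401)))*(-403801) = (-396132 + (2 + √(34221971278562/168246841)))*(-403801) = (-396132 + (2 + √34221971278562/12971))*(-403801) = (-396130 + √34221971278562/12971)*(-403801) = 159957690130 - 23753*√34221971278562/763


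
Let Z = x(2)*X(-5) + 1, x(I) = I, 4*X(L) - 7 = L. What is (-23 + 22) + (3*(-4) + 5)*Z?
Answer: -15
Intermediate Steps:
X(L) = 7/4 + L/4
Z = 2 (Z = 2*(7/4 + (¼)*(-5)) + 1 = 2*(7/4 - 5/4) + 1 = 2*(½) + 1 = 1 + 1 = 2)
(-23 + 22) + (3*(-4) + 5)*Z = (-23 + 22) + (3*(-4) + 5)*2 = -1 + (-12 + 5)*2 = -1 - 7*2 = -1 - 14 = -15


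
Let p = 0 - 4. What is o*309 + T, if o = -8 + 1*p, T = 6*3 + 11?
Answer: -3679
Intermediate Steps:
p = -4
T = 29 (T = 18 + 11 = 29)
o = -12 (o = -8 + 1*(-4) = -8 - 4 = -12)
o*309 + T = -12*309 + 29 = -3708 + 29 = -3679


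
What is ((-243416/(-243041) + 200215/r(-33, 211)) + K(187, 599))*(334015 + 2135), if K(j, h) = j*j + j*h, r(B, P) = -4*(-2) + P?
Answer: 882054754747628850/17741993 ≈ 4.9716e+10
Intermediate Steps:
r(B, P) = 8 + P
K(j, h) = j² + h*j
((-243416/(-243041) + 200215/r(-33, 211)) + K(187, 599))*(334015 + 2135) = ((-243416/(-243041) + 200215/(8 + 211)) + 187*(599 + 187))*(334015 + 2135) = ((-243416*(-1/243041) + 200215/219) + 187*786)*336150 = ((243416/243041 + 200215*(1/219)) + 146982)*336150 = ((243416/243041 + 200215/219) + 146982)*336150 = (48713761919/53225979 + 146982)*336150 = (7871974607297/53225979)*336150 = 882054754747628850/17741993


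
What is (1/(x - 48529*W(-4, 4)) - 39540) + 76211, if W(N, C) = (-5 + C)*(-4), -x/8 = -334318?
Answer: 90959775189/2480428 ≈ 36671.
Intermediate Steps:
x = 2674544 (x = -8*(-334318) = 2674544)
W(N, C) = 20 - 4*C
(1/(x - 48529*W(-4, 4)) - 39540) + 76211 = (1/(2674544 - 48529*(20 - 4*4)) - 39540) + 76211 = (1/(2674544 - 48529*(20 - 16)) - 39540) + 76211 = (1/(2674544 - 48529*4) - 39540) + 76211 = (1/(2674544 - 194116) - 39540) + 76211 = (1/2480428 - 39540) + 76211 = -98076123119/2480428 + 76211 = 90959775189/2480428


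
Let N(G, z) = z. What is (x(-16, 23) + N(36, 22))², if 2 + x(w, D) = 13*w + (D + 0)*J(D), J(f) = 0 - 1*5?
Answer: 91809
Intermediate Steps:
J(f) = -5 (J(f) = 0 - 5 = -5)
x(w, D) = -2 - 5*D + 13*w (x(w, D) = -2 + (13*w + (D + 0)*(-5)) = -2 + (13*w + D*(-5)) = -2 + (13*w - 5*D) = -2 + (-5*D + 13*w) = -2 - 5*D + 13*w)
(x(-16, 23) + N(36, 22))² = ((-2 - 5*23 + 13*(-16)) + 22)² = ((-2 - 115 - 208) + 22)² = (-325 + 22)² = (-303)² = 91809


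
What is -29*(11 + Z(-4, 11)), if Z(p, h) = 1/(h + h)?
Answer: -7047/22 ≈ -320.32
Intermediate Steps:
Z(p, h) = 1/(2*h)
-29*(11 + Z(-4, 11)) = -29*(11 + (½)/11) = -29*(11 + (½)*(1/11)) = -29*(11 + 1/22) = -29*243/22 = -7047/22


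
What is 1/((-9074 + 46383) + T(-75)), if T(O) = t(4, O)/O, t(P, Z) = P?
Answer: 75/2798171 ≈ 2.6803e-5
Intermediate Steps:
T(O) = 4/O
1/((-9074 + 46383) + T(-75)) = 1/((-9074 + 46383) + 4/(-75)) = 1/(37309 + 4*(-1/75)) = 1/(37309 - 4/75) = 1/(2798171/75) = 75/2798171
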